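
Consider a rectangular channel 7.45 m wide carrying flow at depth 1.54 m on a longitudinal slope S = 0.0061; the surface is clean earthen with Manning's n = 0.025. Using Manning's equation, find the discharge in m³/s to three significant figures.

A = b·y = 7.45 × 1.54 = 11.47 m²
P = b + 2y = 7.45 + 2×1.54 = 10.53 m
R = A/P = 11.47/10.53 = 1.090 m
Q = (1/n)·A·R^(2/3)·S^(1/2) = (1/0.025) × 11.47 × 1.090^(2/3) × 0.0061^(1/2) = 37.95 m³/s

38.0 m³/s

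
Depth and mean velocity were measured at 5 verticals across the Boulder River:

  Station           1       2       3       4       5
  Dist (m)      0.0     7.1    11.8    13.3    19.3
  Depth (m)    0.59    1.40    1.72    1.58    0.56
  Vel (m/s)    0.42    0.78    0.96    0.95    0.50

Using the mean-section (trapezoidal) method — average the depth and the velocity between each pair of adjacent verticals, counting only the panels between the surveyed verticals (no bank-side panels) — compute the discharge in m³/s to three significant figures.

17.6 m³/s

Panel 1-2: Δb = 7.1 m, d̄ = (0.59+1.40)/2 = 0.995, v̄ = (0.42+0.78)/2 = 0.6 → q = 7.1×0.995×0.6 = 4.239 m³/s
Panel 2-3: Δb = 4.7 m, d̄ = (1.40+1.72)/2 = 1.56, v̄ = (0.78+0.96)/2 = 0.87 → q = 4.7×1.56×0.87 = 6.379 m³/s
Panel 3-4: Δb = 1.5 m, d̄ = (1.72+1.58)/2 = 1.65, v̄ = (0.96+0.95)/2 = 0.955 → q = 1.5×1.65×0.955 = 2.364 m³/s
Panel 4-5: Δb = 6 m, d̄ = (1.58+0.56)/2 = 1.07, v̄ = (0.95+0.50)/2 = 0.725 → q = 6×1.07×0.725 = 4.655 m³/s
Q = Σ q = 17.64 m³/s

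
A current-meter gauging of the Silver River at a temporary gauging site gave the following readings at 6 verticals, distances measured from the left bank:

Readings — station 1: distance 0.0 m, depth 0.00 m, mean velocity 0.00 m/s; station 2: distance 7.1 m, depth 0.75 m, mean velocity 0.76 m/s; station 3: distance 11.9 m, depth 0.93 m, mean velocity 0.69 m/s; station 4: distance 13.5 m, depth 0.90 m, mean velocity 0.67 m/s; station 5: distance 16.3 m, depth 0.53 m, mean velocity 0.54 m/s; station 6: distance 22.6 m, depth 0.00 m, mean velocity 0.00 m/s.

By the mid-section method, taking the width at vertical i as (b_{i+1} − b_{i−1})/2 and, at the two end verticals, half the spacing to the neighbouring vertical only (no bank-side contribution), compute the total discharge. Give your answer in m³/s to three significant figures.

w_2 = (11.9 − 0.0)/2 = 5.95 m; q_2 = 0.76 × 0.75 × 5.95 = 3.392 m³/s
w_3 = (13.5 − 7.1)/2 = 3.2 m; q_3 = 0.69 × 0.93 × 3.2 = 2.053 m³/s
w_4 = (16.3 − 11.9)/2 = 2.2 m; q_4 = 0.67 × 0.90 × 2.2 = 1.327 m³/s
w_5 = (22.6 − 13.5)/2 = 4.55 m; q_5 = 0.54 × 0.53 × 4.55 = 1.302 m³/s
Stations 1, 6 contribute zero (depth or velocity is 0).
Q = Σ qᵢ = 8.074 m³/s

8.07 m³/s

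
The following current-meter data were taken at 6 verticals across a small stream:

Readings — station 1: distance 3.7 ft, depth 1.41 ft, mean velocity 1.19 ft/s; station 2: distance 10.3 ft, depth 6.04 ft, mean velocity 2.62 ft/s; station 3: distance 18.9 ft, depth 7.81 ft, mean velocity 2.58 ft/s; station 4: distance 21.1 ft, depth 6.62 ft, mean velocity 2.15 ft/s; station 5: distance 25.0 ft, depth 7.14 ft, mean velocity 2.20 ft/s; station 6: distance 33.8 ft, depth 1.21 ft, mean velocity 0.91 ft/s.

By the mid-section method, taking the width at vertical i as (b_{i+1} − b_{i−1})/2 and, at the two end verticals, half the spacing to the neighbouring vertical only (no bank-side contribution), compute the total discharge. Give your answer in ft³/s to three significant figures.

383 ft³/s

w_1 = (10.3 − 3.7)/2 = 3.3 ft; q_1 = 1.19 × 1.41 × 3.3 = 5.537 ft³/s
w_2 = (18.9 − 3.7)/2 = 7.6 ft; q_2 = 2.62 × 6.04 × 7.6 = 120.3 ft³/s
w_3 = (21.1 − 10.3)/2 = 5.4 ft; q_3 = 2.58 × 7.81 × 5.4 = 108.8 ft³/s
w_4 = (25.0 − 18.9)/2 = 3.05 ft; q_4 = 2.15 × 6.62 × 3.05 = 43.41 ft³/s
w_5 = (33.8 − 21.1)/2 = 6.35 ft; q_5 = 2.20 × 7.14 × 6.35 = 99.75 ft³/s
w_6 = (33.8 − 25.0)/2 = 4.4 ft; q_6 = 0.91 × 1.21 × 4.4 = 4.845 ft³/s
Q = Σ qᵢ = 382.6 ft³/s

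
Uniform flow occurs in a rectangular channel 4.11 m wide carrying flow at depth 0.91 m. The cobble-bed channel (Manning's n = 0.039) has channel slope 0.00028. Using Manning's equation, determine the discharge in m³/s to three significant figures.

A = b·y = 4.11 × 0.91 = 3.740 m²
P = b + 2y = 4.11 + 2×0.91 = 5.930 m
R = A/P = 3.740/5.930 = 0.6307 m
Q = (1/n)·A·R^(2/3)·S^(1/2) = (1/0.039) × 3.740 × 0.6307^(2/3) × 0.00028^(1/2) = 1.180 m³/s

1.18 m³/s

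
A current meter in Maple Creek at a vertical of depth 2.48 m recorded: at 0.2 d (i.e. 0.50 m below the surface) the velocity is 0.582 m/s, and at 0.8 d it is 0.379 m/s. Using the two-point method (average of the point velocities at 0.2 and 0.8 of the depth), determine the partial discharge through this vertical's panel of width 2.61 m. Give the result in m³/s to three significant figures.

3.11 m³/s

v̄ = (0.582 + 0.379) / 2 = 0.4805 m/s
q = v̄ × d × w = 0.4805 × 2.48 × 2.61 = 3.110 m³/s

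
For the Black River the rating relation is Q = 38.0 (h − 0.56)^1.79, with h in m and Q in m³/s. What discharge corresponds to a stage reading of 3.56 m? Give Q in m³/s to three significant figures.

272 m³/s

Q = 38.0 × (3.56 − 0.56)^1.79 = 38.0 × 3^1.79 = 271.5 m³/s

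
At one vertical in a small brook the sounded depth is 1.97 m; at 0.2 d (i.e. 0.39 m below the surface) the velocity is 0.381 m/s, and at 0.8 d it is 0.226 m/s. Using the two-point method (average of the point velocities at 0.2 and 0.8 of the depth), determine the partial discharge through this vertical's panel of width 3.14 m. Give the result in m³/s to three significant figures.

1.88 m³/s

v̄ = (0.381 + 0.226) / 2 = 0.3035 m/s
q = v̄ × d × w = 0.3035 × 1.97 × 3.14 = 1.877 m³/s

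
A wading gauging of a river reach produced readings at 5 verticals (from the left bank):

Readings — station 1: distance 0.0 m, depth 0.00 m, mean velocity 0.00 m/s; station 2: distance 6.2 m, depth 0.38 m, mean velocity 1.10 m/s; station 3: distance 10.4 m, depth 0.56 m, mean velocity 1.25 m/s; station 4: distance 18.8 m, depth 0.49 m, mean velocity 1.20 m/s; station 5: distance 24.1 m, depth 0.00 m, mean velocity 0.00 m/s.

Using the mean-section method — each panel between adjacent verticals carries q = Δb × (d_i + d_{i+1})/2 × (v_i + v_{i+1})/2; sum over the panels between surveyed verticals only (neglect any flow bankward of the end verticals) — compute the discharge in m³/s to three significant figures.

Panel 1-2: Δb = 6.2 m, d̄ = (0.00+0.38)/2 = 0.19, v̄ = (0.00+1.10)/2 = 0.55 → q = 6.2×0.19×0.55 = 0.6479 m³/s
Panel 2-3: Δb = 4.2 m, d̄ = (0.38+0.56)/2 = 0.47, v̄ = (1.10+1.25)/2 = 1.175 → q = 4.2×0.47×1.175 = 2.319 m³/s
Panel 3-4: Δb = 8.4 m, d̄ = (0.56+0.49)/2 = 0.525, v̄ = (1.25+1.20)/2 = 1.225 → q = 8.4×0.525×1.225 = 5.402 m³/s
Panel 4-5: Δb = 5.3 m, d̄ = (0.49+0.00)/2 = 0.245, v̄ = (1.20+0.00)/2 = 0.6 → q = 5.3×0.245×0.6 = 0.7791 m³/s
Q = Σ q = 9.149 m³/s

9.15 m³/s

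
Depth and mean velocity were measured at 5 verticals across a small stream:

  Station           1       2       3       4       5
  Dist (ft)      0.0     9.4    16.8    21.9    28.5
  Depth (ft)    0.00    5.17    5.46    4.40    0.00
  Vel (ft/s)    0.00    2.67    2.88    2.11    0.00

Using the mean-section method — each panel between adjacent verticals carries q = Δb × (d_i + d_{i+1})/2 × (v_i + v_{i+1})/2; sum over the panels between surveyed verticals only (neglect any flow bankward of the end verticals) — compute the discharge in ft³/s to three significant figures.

Panel 1-2: Δb = 9.4 ft, d̄ = (0.00+5.17)/2 = 2.585, v̄ = (0.00+2.67)/2 = 1.335 → q = 9.4×2.585×1.335 = 32.44 ft³/s
Panel 2-3: Δb = 7.4 ft, d̄ = (5.17+5.46)/2 = 5.315, v̄ = (2.67+2.88)/2 = 2.775 → q = 7.4×5.315×2.775 = 109.1 ft³/s
Panel 3-4: Δb = 5.1 ft, d̄ = (5.46+4.40)/2 = 4.93, v̄ = (2.88+2.11)/2 = 2.495 → q = 5.1×4.93×2.495 = 62.73 ft³/s
Panel 4-5: Δb = 6.6 ft, d̄ = (4.40+0.00)/2 = 2.2, v̄ = (2.11+0.00)/2 = 1.055 → q = 6.6×2.2×1.055 = 15.32 ft³/s
Q = Σ q = 219.6 ft³/s

220 ft³/s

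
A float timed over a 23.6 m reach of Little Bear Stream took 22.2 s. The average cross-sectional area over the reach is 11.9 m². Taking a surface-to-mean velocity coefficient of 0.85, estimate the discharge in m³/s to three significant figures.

10.8 m³/s

v_surface = L / t̄ = 23.6 / 22.2 = 1.063 m/s
v_mean = 0.85 × 1.063 = 0.9036 m/s
Q = A × v_mean = 11.9 × 0.9036 = 10.75 m³/s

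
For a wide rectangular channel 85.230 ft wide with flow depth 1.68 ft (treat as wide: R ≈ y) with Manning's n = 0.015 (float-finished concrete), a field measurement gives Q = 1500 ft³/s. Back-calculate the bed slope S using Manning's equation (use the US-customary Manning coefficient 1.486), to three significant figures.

A = b·y = 85.230 × 1.68 = 143.2 ft²
Wide channel: R ≈ y = 1.68 ft
S = (Q·n / (1.486·A·R^(2/3)))² = (1500×0.015 / (1.486×143.2×1.413))² = 0.005599

0.00560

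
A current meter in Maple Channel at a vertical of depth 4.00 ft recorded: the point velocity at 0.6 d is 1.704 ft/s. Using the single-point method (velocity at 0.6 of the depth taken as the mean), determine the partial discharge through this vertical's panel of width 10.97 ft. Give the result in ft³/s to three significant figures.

74.8 ft³/s

v̄ = v₀.₆ = 1.704 ft/s
q = v̄ × d × w = 1.704 × 4.00 × 10.97 = 74.77 ft³/s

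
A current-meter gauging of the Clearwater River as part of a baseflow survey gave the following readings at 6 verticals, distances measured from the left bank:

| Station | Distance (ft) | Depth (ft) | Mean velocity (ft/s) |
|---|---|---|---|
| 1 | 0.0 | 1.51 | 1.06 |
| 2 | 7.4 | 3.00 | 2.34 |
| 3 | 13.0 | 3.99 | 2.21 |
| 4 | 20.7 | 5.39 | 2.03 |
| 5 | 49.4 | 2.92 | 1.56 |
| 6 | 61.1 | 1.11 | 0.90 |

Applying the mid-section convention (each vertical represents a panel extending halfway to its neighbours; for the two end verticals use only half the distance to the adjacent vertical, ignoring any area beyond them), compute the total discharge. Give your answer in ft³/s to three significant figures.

407 ft³/s

w_1 = (7.4 − 0.0)/2 = 3.7 ft; q_1 = 1.06 × 1.51 × 3.7 = 5.922 ft³/s
w_2 = (13.0 − 0.0)/2 = 6.5 ft; q_2 = 2.34 × 3.00 × 6.5 = 45.63 ft³/s
w_3 = (20.7 − 7.4)/2 = 6.65 ft; q_3 = 2.21 × 3.99 × 6.65 = 58.64 ft³/s
w_4 = (49.4 − 13.0)/2 = 18.2 ft; q_4 = 2.03 × 5.39 × 18.2 = 199.1 ft³/s
w_5 = (61.1 − 20.7)/2 = 20.2 ft; q_5 = 1.56 × 2.92 × 20.2 = 92.02 ft³/s
w_6 = (61.1 − 49.4)/2 = 5.85 ft; q_6 = 0.90 × 1.11 × 5.85 = 5.844 ft³/s
Q = Σ qᵢ = 407.2 ft³/s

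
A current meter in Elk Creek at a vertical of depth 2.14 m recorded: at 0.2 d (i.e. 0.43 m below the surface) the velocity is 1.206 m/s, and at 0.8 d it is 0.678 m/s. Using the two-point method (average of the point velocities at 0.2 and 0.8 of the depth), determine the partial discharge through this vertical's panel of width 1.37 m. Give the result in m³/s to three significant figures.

2.76 m³/s

v̄ = (1.206 + 0.678) / 2 = 0.9420 m/s
q = v̄ × d × w = 0.9420 × 2.14 × 1.37 = 2.762 m³/s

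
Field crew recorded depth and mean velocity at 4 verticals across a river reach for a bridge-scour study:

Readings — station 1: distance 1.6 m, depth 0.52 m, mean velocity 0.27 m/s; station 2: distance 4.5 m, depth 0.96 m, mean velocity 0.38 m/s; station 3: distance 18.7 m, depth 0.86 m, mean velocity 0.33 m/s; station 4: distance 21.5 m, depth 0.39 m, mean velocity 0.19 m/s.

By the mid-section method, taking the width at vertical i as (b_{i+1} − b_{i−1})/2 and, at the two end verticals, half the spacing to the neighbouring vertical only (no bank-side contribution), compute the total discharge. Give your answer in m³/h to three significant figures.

21000 m³/h

w_1 = (4.5 − 1.6)/2 = 1.45 m; q_1 = 0.27 × 0.52 × 1.45 = 0.2036 m³/s
w_2 = (18.7 − 1.6)/2 = 8.55 m; q_2 = 0.38 × 0.96 × 8.55 = 3.119 m³/s
w_3 = (21.5 − 4.5)/2 = 8.5 m; q_3 = 0.33 × 0.86 × 8.5 = 2.412 m³/s
w_4 = (21.5 − 18.7)/2 = 1.4 m; q_4 = 0.19 × 0.39 × 1.4 = 0.1037 m³/s
Q = Σ qᵢ = 5.839 m³/s
= 5.839 × 3600 = 21020 m³/h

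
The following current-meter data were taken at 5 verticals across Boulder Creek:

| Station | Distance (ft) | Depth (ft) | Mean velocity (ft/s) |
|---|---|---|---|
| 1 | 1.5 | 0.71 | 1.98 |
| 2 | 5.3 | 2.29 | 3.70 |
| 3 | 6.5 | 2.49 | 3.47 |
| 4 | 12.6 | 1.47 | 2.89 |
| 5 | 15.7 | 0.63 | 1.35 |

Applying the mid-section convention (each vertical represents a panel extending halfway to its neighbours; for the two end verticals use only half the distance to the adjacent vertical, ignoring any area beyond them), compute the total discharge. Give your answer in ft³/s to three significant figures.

w_1 = (5.3 − 1.5)/2 = 1.9 ft; q_1 = 1.98 × 0.71 × 1.9 = 2.671 ft³/s
w_2 = (6.5 − 1.5)/2 = 2.5 ft; q_2 = 3.70 × 2.29 × 2.5 = 21.18 ft³/s
w_3 = (12.6 − 5.3)/2 = 3.65 ft; q_3 = 3.47 × 2.49 × 3.65 = 31.54 ft³/s
w_4 = (15.7 − 6.5)/2 = 4.6 ft; q_4 = 2.89 × 1.47 × 4.6 = 19.54 ft³/s
w_5 = (15.7 − 12.6)/2 = 1.55 ft; q_5 = 1.35 × 0.63 × 1.55 = 1.318 ft³/s
Q = Σ qᵢ = 76.25 ft³/s

76.3 ft³/s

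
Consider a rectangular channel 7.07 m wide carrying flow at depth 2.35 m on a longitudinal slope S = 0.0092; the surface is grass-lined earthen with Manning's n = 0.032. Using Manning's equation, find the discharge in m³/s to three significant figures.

A = b·y = 7.07 × 2.35 = 16.61 m²
P = b + 2y = 7.07 + 2×2.35 = 11.77 m
R = A/P = 16.61/11.77 = 1.412 m
Q = (1/n)·A·R^(2/3)·S^(1/2) = (1/0.032) × 16.61 × 1.412^(2/3) × 0.0092^(1/2) = 62.67 m³/s

62.7 m³/s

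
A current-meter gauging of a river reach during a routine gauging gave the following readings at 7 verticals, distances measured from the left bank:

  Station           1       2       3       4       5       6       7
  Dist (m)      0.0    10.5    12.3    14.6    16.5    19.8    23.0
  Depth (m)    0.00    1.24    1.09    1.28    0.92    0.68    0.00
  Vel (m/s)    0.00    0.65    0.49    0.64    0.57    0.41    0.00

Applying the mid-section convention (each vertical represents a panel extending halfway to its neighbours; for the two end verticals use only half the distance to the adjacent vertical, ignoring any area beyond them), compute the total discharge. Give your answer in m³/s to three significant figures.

10.0 m³/s

w_2 = (12.3 − 0.0)/2 = 6.15 m; q_2 = 0.65 × 1.24 × 6.15 = 4.957 m³/s
w_3 = (14.6 − 10.5)/2 = 2.05 m; q_3 = 0.49 × 1.09 × 2.05 = 1.095 m³/s
w_4 = (16.5 − 12.3)/2 = 2.1 m; q_4 = 0.64 × 1.28 × 2.1 = 1.720 m³/s
w_5 = (19.8 − 14.6)/2 = 2.6 m; q_5 = 0.57 × 0.92 × 2.6 = 1.363 m³/s
w_6 = (23.0 − 16.5)/2 = 3.25 m; q_6 = 0.41 × 0.68 × 3.25 = 0.9061 m³/s
Stations 1, 7 contribute zero (depth or velocity is 0).
Q = Σ qᵢ = 10.04 m³/s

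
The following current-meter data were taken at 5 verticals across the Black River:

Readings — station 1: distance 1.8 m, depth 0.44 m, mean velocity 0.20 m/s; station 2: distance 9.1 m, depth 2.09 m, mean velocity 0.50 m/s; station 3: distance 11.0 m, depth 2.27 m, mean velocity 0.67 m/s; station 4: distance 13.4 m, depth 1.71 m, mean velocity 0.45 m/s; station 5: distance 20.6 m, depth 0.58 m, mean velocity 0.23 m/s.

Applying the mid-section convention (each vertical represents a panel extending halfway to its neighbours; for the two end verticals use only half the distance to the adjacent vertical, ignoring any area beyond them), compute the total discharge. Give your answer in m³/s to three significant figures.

w_1 = (9.1 − 1.8)/2 = 3.65 m; q_1 = 0.20 × 0.44 × 3.65 = 0.3212 m³/s
w_2 = (11.0 − 1.8)/2 = 4.6 m; q_2 = 0.50 × 2.09 × 4.6 = 4.807 m³/s
w_3 = (13.4 − 9.1)/2 = 2.15 m; q_3 = 0.67 × 2.27 × 2.15 = 3.270 m³/s
w_4 = (20.6 − 11.0)/2 = 4.8 m; q_4 = 0.45 × 1.71 × 4.8 = 3.694 m³/s
w_5 = (20.6 − 13.4)/2 = 3.6 m; q_5 = 0.23 × 0.58 × 3.6 = 0.4802 m³/s
Q = Σ qᵢ = 12.57 m³/s

12.6 m³/s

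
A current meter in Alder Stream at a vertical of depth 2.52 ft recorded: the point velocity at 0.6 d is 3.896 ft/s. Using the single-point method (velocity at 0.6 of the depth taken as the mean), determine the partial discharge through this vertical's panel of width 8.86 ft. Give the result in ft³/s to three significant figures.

87.0 ft³/s

v̄ = v₀.₆ = 3.896 ft/s
q = v̄ × d × w = 3.896 × 2.52 × 8.86 = 86.99 ft³/s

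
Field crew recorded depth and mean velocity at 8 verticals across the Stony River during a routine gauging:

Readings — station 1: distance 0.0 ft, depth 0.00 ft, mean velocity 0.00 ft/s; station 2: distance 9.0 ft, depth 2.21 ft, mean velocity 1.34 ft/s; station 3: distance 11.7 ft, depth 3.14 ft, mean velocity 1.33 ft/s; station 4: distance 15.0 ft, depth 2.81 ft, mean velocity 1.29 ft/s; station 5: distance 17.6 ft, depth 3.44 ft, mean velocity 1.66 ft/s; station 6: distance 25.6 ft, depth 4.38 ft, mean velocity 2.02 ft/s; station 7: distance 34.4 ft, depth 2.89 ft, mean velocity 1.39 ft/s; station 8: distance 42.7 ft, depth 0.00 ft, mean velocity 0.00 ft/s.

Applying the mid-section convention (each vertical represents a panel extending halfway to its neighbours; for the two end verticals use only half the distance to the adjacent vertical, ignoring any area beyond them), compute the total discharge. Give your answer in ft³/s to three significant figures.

w_2 = (11.7 − 0.0)/2 = 5.85 ft; q_2 = 1.34 × 2.21 × 5.85 = 17.32 ft³/s
w_3 = (15.0 − 9.0)/2 = 3 ft; q_3 = 1.33 × 3.14 × 3 = 12.53 ft³/s
w_4 = (17.6 − 11.7)/2 = 2.95 ft; q_4 = 1.29 × 2.81 × 2.95 = 10.69 ft³/s
w_5 = (25.6 − 15.0)/2 = 5.3 ft; q_5 = 1.66 × 3.44 × 5.3 = 30.27 ft³/s
w_6 = (34.4 − 17.6)/2 = 8.4 ft; q_6 = 2.02 × 4.38 × 8.4 = 74.32 ft³/s
w_7 = (42.7 − 25.6)/2 = 8.55 ft; q_7 = 1.39 × 2.89 × 8.55 = 34.35 ft³/s
Stations 1, 8 contribute zero (depth or velocity is 0).
Q = Σ qᵢ = 179.5 ft³/s

179 ft³/s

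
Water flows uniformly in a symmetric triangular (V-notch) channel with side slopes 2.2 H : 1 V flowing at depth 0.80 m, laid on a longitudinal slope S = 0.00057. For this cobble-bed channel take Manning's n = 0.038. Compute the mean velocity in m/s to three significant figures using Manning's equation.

A = z·y² = 2.2×0.80² = 1.408 m²
P = 2y√(1+z²) = 2×0.80×√(1+2.2²) = 3.867 m
R = A/P = 1.408/3.867 = 0.3641 m
Q = (1/n)·A·R^(2/3)·S^(1/2) = (1/0.038) × 1.408 × 0.3641^(2/3) × 0.00057^(1/2) = 0.4511 m³/s
V = Q/A = 0.4511/1.408 = 0.3204 m/s

0.320 m/s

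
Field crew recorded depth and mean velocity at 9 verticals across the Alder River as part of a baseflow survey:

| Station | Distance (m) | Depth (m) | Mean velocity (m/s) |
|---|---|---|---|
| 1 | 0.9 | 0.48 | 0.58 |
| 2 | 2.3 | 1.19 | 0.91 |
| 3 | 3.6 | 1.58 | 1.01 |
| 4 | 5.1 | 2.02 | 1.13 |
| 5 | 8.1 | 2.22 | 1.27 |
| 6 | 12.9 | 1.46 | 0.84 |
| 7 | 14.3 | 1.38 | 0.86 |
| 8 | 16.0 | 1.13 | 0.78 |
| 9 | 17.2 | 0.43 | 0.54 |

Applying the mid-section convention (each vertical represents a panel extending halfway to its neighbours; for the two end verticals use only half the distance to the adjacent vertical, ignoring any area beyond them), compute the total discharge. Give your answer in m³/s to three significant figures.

27.1 m³/s

w_1 = (2.3 − 0.9)/2 = 0.7 m; q_1 = 0.58 × 0.48 × 0.7 = 0.1949 m³/s
w_2 = (3.6 − 0.9)/2 = 1.35 m; q_2 = 0.91 × 1.19 × 1.35 = 1.462 m³/s
w_3 = (5.1 − 2.3)/2 = 1.4 m; q_3 = 1.01 × 1.58 × 1.4 = 2.234 m³/s
w_4 = (8.1 − 3.6)/2 = 2.25 m; q_4 = 1.13 × 2.02 × 2.25 = 5.136 m³/s
w_5 = (12.9 − 5.1)/2 = 3.9 m; q_5 = 1.27 × 2.22 × 3.9 = 11.00 m³/s
w_6 = (14.3 − 8.1)/2 = 3.1 m; q_6 = 0.84 × 1.46 × 3.1 = 3.802 m³/s
w_7 = (16.0 − 12.9)/2 = 1.55 m; q_7 = 0.86 × 1.38 × 1.55 = 1.840 m³/s
w_8 = (17.2 − 14.3)/2 = 1.45 m; q_8 = 0.78 × 1.13 × 1.45 = 1.278 m³/s
w_9 = (17.2 − 16.0)/2 = 0.6 m; q_9 = 0.54 × 0.43 × 0.6 = 0.1393 m³/s
Q = Σ qᵢ = 27.08 m³/s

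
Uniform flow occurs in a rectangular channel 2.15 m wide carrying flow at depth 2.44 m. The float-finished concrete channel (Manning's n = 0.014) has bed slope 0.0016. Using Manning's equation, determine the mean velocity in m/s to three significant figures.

2.35 m/s

A = b·y = 2.15 × 2.44 = 5.246 m²
P = b + 2y = 2.15 + 2×2.44 = 7.030 m
R = A/P = 5.246/7.030 = 0.7462 m
Q = (1/n)·A·R^(2/3)·S^(1/2) = (1/0.014) × 5.246 × 0.7462^(2/3) × 0.0016^(1/2) = 12.33 m³/s
V = Q/A = 12.33/5.246 = 2.351 m/s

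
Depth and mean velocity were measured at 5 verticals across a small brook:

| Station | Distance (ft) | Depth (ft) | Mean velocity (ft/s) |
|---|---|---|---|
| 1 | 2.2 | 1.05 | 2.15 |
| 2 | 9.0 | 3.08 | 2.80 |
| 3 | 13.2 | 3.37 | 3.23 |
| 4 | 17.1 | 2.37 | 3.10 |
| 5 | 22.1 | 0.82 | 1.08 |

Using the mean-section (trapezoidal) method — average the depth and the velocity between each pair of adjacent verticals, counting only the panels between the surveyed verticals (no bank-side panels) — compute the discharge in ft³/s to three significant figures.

128 ft³/s

Panel 1-2: Δb = 6.8 ft, d̄ = (1.05+3.08)/2 = 2.065, v̄ = (2.15+2.80)/2 = 2.475 → q = 6.8×2.065×2.475 = 34.75 ft³/s
Panel 2-3: Δb = 4.2 ft, d̄ = (3.08+3.37)/2 = 3.225, v̄ = (2.80+3.23)/2 = 3.015 → q = 4.2×3.225×3.015 = 40.84 ft³/s
Panel 3-4: Δb = 3.9 ft, d̄ = (3.37+2.37)/2 = 2.87, v̄ = (3.23+3.10)/2 = 3.165 → q = 3.9×2.87×3.165 = 35.43 ft³/s
Panel 4-5: Δb = 5 ft, d̄ = (2.37+0.82)/2 = 1.595, v̄ = (3.10+1.08)/2 = 2.09 → q = 5×1.595×2.09 = 16.67 ft³/s
Q = Σ q = 127.7 ft³/s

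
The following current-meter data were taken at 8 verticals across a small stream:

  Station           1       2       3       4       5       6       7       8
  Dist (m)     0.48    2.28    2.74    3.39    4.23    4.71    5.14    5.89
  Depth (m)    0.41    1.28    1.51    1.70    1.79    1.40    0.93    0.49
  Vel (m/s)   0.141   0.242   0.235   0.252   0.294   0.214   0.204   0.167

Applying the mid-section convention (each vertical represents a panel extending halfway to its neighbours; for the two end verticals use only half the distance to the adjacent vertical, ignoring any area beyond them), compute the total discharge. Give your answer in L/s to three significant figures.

1540 L/s

w_1 = (2.28 − 0.48)/2 = 0.9 m; q_1 = 0.141 × 0.41 × 0.9 = 0.05203 m³/s
w_2 = (2.74 − 0.48)/2 = 1.13 m; q_2 = 0.242 × 1.28 × 1.13 = 0.3500 m³/s
w_3 = (3.39 − 2.28)/2 = 0.555 m; q_3 = 0.235 × 1.51 × 0.555 = 0.1969 m³/s
w_4 = (4.23 − 2.74)/2 = 0.745 m; q_4 = 0.252 × 1.70 × 0.745 = 0.3192 m³/s
w_5 = (4.71 − 3.39)/2 = 0.66 m; q_5 = 0.294 × 1.79 × 0.66 = 0.3473 m³/s
w_6 = (5.14 − 4.23)/2 = 0.455 m; q_6 = 0.214 × 1.40 × 0.455 = 0.1363 m³/s
w_7 = (5.89 − 4.71)/2 = 0.59 m; q_7 = 0.204 × 0.93 × 0.59 = 0.1119 m³/s
w_8 = (5.89 − 5.14)/2 = 0.375 m; q_8 = 0.167 × 0.49 × 0.375 = 0.03069 m³/s
Q = Σ qᵢ = 1.544 m³/s
= 1.544 × 1000 = 1544 L/s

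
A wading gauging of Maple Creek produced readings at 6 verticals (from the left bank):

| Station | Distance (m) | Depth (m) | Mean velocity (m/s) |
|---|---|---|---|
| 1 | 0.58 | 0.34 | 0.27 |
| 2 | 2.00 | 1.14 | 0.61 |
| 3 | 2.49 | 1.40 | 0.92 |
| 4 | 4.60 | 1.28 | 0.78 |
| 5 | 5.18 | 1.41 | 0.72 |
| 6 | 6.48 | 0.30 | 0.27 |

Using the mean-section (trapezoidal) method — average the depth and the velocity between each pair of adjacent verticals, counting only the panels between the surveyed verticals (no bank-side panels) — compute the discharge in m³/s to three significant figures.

Panel 1-2: Δb = 1.42 m, d̄ = (0.34+1.14)/2 = 0.74, v̄ = (0.27+0.61)/2 = 0.44 → q = 1.42×0.74×0.44 = 0.4624 m³/s
Panel 2-3: Δb = 0.49 m, d̄ = (1.14+1.40)/2 = 1.27, v̄ = (0.61+0.92)/2 = 0.765 → q = 0.49×1.27×0.765 = 0.4761 m³/s
Panel 3-4: Δb = 2.11 m, d̄ = (1.40+1.28)/2 = 1.34, v̄ = (0.92+0.78)/2 = 0.85 → q = 2.11×1.34×0.85 = 2.403 m³/s
Panel 4-5: Δb = 0.58 m, d̄ = (1.28+1.41)/2 = 1.345, v̄ = (0.78+0.72)/2 = 0.75 → q = 0.58×1.345×0.75 = 0.5851 m³/s
Panel 5-6: Δb = 1.3 m, d̄ = (1.41+0.30)/2 = 0.855, v̄ = (0.72+0.27)/2 = 0.495 → q = 1.3×0.855×0.495 = 0.5502 m³/s
Q = Σ q = 4.477 m³/s

4.48 m³/s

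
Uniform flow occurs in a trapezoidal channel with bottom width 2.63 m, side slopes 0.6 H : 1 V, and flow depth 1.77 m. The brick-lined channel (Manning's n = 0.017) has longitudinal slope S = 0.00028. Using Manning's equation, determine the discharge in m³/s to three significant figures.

6.29 m³/s

A = (b + z·y)·y = (2.63 + 0.6×1.77)×1.77 = 6.535 m²
P = b + 2y√(1+z²) = 2.63 + 2×1.77×√(1+0.6²) = 6.758 m
R = A/P = 6.535/6.758 = 0.9669 m
Q = (1/n)·A·R^(2/3)·S^(1/2) = (1/0.017) × 6.535 × 0.9669^(2/3) × 0.00028^(1/2) = 6.290 m³/s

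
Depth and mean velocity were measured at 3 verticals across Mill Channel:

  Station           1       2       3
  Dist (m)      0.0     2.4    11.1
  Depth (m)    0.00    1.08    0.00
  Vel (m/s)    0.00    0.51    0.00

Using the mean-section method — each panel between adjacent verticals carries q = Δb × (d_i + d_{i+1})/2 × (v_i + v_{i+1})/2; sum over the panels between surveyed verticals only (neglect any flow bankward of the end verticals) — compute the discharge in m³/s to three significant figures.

Panel 1-2: Δb = 2.4 m, d̄ = (0.00+1.08)/2 = 0.54, v̄ = (0.00+0.51)/2 = 0.255 → q = 2.4×0.54×0.255 = 0.3305 m³/s
Panel 2-3: Δb = 8.7 m, d̄ = (1.08+0.00)/2 = 0.54, v̄ = (0.51+0.00)/2 = 0.255 → q = 8.7×0.54×0.255 = 1.198 m³/s
Q = Σ q = 1.528 m³/s

1.53 m³/s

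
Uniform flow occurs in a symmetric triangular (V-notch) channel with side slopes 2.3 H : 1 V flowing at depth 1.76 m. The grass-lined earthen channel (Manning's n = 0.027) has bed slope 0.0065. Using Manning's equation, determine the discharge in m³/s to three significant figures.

A = z·y² = 2.3×1.76² = 7.124 m²
P = 2y√(1+z²) = 2×1.76×√(1+2.3²) = 8.828 m
R = A/P = 7.124/8.828 = 0.8070 m
Q = (1/n)·A·R^(2/3)·S^(1/2) = (1/0.027) × 7.124 × 0.8070^(2/3) × 0.0065^(1/2) = 18.44 m³/s

18.4 m³/s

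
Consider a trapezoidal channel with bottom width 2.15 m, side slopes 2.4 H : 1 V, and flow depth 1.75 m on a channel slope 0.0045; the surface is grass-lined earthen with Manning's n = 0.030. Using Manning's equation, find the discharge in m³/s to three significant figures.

A = (b + z·y)·y = (2.15 + 2.4×1.75)×1.75 = 11.11 m²
P = b + 2y√(1+z²) = 2.15 + 2×1.75×√(1+2.4²) = 11.25 m
R = A/P = 11.11/11.25 = 0.9878 m
Q = (1/n)·A·R^(2/3)·S^(1/2) = (1/0.030) × 11.11 × 0.9878^(2/3) × 0.0045^(1/2) = 24.65 m³/s

24.6 m³/s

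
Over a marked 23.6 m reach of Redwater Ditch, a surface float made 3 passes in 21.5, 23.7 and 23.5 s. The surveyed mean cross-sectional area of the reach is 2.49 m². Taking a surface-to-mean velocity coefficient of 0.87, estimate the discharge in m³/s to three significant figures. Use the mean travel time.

2.23 m³/s

t̄ = (21.5 + 23.7 + 23.5) / 3 = 22.9 s
v_surface = L / t̄ = 23.6 / 22.9 = 1.031 m/s
v_mean = 0.87 × 1.031 = 0.8966 m/s
Q = A × v_mean = 2.49 × 0.8966 = 2.233 m³/s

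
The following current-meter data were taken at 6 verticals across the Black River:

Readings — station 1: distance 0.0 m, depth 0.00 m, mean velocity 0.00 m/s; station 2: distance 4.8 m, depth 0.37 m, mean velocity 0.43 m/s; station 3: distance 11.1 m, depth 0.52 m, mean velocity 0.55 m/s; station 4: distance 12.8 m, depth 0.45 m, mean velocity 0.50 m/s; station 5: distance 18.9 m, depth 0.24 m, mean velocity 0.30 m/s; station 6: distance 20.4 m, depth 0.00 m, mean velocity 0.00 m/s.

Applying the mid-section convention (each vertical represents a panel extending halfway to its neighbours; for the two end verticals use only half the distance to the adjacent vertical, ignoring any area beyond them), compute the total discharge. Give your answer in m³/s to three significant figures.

w_2 = (11.1 − 0.0)/2 = 5.55 m; q_2 = 0.43 × 0.37 × 5.55 = 0.8830 m³/s
w_3 = (12.8 − 4.8)/2 = 4 m; q_3 = 0.55 × 0.52 × 4 = 1.144 m³/s
w_4 = (18.9 − 11.1)/2 = 3.9 m; q_4 = 0.50 × 0.45 × 3.9 = 0.8775 m³/s
w_5 = (20.4 − 12.8)/2 = 3.8 m; q_5 = 0.30 × 0.24 × 3.8 = 0.2736 m³/s
Stations 1, 6 contribute zero (depth or velocity is 0).
Q = Σ qᵢ = 3.178 m³/s

3.18 m³/s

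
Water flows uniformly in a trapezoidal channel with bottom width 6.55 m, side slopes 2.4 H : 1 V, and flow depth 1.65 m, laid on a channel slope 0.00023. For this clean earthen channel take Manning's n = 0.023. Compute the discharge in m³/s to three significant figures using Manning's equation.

A = (b + z·y)·y = (6.55 + 2.4×1.65)×1.65 = 17.34 m²
P = b + 2y√(1+z²) = 6.55 + 2×1.65×√(1+2.4²) = 15.13 m
R = A/P = 17.34/15.13 = 1.146 m
Q = (1/n)·A·R^(2/3)·S^(1/2) = (1/0.023) × 17.34 × 1.146^(2/3) × 0.00023^(1/2) = 12.52 m³/s

12.5 m³/s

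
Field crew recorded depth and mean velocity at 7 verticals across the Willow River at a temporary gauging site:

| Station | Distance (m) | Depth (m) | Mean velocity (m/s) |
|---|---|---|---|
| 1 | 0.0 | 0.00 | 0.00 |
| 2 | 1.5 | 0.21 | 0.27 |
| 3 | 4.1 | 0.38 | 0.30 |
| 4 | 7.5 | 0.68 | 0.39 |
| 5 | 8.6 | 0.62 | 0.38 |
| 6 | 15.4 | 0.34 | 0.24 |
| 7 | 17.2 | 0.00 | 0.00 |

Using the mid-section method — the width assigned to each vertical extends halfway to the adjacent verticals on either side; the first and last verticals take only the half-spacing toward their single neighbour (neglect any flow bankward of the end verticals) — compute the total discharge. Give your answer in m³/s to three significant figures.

w_2 = (4.1 − 0.0)/2 = 2.05 m; q_2 = 0.27 × 0.21 × 2.05 = 0.1162 m³/s
w_3 = (7.5 − 1.5)/2 = 3 m; q_3 = 0.30 × 0.38 × 3 = 0.3420 m³/s
w_4 = (8.6 − 4.1)/2 = 2.25 m; q_4 = 0.39 × 0.68 × 2.25 = 0.5967 m³/s
w_5 = (15.4 − 7.5)/2 = 3.95 m; q_5 = 0.38 × 0.62 × 3.95 = 0.9306 m³/s
w_6 = (17.2 − 8.6)/2 = 4.3 m; q_6 = 0.24 × 0.34 × 4.3 = 0.3509 m³/s
Stations 1, 7 contribute zero (depth or velocity is 0).
Q = Σ qᵢ = 2.336 m³/s

2.34 m³/s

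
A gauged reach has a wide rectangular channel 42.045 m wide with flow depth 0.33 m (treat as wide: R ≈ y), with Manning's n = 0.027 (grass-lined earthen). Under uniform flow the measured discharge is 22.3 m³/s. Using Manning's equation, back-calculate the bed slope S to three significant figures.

0.00826

A = b·y = 42.045 × 0.33 = 13.87 m²
Wide channel: R ≈ y = 0.33 m
S = (Q·n / (1·A·R^(2/3)))² = (22.3×0.027 / (1×13.87×0.4775))² = 0.008258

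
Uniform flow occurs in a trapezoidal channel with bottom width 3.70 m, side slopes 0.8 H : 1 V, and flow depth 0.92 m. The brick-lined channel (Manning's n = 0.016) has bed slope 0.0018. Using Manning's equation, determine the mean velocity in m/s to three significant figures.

A = (b + z·y)·y = (3.70 + 0.8×0.92)×0.92 = 4.081 m²
P = b + 2y√(1+z²) = 3.70 + 2×0.92×√(1+0.8²) = 6.056 m
R = A/P = 4.081/6.056 = 0.6739 m
Q = (1/n)·A·R^(2/3)·S^(1/2) = (1/0.016) × 4.081 × 0.6739^(2/3) × 0.0018^(1/2) = 8.318 m³/s
V = Q/A = 8.318/4.081 = 2.038 m/s

2.04 m/s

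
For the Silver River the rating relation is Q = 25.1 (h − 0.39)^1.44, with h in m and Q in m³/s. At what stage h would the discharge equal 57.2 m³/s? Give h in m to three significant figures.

h − h₀ = (Q/C)^(1/b) = (57.2/25.1)^(1/1.44) = 1.772 m
h = 0.39 + 1.772 = 2.162 m

2.16 m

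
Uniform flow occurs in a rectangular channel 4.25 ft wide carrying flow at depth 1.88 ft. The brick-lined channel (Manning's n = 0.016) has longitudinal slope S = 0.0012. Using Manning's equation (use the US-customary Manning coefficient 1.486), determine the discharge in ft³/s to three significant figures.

A = b·y = 4.25 × 1.88 = 7.990 ft²
P = b + 2y = 4.25 + 2×1.88 = 8.010 ft
R = A/P = 7.990/8.010 = 0.9975 ft
Q = (1.486/n)·A·R^(2/3)·S^(1/2) = (1.486/0.016) × 7.990 × 0.9975^(2/3) × 0.0012^(1/2) = 25.66 ft³/s

25.7 ft³/s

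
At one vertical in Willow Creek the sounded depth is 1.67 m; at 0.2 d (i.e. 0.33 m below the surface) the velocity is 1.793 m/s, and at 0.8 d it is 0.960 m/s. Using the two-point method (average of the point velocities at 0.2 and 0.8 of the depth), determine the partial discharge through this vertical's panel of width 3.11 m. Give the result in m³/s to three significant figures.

7.15 m³/s

v̄ = (1.793 + 0.960) / 2 = 1.377 m/s
q = v̄ × d × w = 1.377 × 1.67 × 3.11 = 7.149 m³/s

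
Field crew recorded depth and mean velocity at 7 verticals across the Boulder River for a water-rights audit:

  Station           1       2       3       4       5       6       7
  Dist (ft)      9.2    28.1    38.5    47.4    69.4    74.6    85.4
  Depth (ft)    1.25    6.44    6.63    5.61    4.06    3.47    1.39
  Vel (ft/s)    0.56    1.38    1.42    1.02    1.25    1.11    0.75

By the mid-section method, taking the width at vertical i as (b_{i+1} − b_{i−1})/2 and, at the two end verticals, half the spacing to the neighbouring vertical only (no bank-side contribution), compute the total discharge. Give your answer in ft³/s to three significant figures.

w_1 = (28.1 − 9.2)/2 = 9.45 ft; q_1 = 0.56 × 1.25 × 9.45 = 6.615 ft³/s
w_2 = (38.5 − 9.2)/2 = 14.65 ft; q_2 = 1.38 × 6.44 × 14.65 = 130.2 ft³/s
w_3 = (47.4 − 28.1)/2 = 9.65 ft; q_3 = 1.42 × 6.63 × 9.65 = 90.85 ft³/s
w_4 = (69.4 − 38.5)/2 = 15.45 ft; q_4 = 1.02 × 5.61 × 15.45 = 88.41 ft³/s
w_5 = (74.6 − 47.4)/2 = 13.6 ft; q_5 = 1.25 × 4.06 × 13.6 = 69.02 ft³/s
w_6 = (85.4 − 69.4)/2 = 8 ft; q_6 = 1.11 × 3.47 × 8 = 30.81 ft³/s
w_7 = (85.4 − 74.6)/2 = 5.4 ft; q_7 = 0.75 × 1.39 × 5.4 = 5.630 ft³/s
Q = Σ qᵢ = 421.5 ft³/s

422 ft³/s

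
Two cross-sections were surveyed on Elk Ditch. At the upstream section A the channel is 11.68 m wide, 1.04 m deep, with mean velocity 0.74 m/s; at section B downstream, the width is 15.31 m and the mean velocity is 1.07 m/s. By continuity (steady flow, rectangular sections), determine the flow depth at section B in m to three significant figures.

0.549 m

Q = A₁V₁ = (11.68×1.04) × 0.74 = 8.989 m³/s
d₂ = Q/(b₂ V₂) = 8.989/(15.31×1.07) = 0.5487 m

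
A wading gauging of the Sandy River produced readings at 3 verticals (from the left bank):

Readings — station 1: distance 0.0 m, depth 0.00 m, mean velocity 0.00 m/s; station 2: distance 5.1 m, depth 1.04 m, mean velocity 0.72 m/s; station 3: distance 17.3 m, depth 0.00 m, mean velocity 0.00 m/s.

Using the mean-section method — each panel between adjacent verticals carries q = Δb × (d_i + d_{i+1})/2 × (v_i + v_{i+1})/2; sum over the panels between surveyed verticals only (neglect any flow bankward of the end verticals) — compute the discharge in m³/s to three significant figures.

Panel 1-2: Δb = 5.1 m, d̄ = (0.00+1.04)/2 = 0.52, v̄ = (0.00+0.72)/2 = 0.36 → q = 5.1×0.52×0.36 = 0.9547 m³/s
Panel 2-3: Δb = 12.2 m, d̄ = (1.04+0.00)/2 = 0.52, v̄ = (0.72+0.00)/2 = 0.36 → q = 12.2×0.52×0.36 = 2.284 m³/s
Q = Σ q = 3.239 m³/s

3.24 m³/s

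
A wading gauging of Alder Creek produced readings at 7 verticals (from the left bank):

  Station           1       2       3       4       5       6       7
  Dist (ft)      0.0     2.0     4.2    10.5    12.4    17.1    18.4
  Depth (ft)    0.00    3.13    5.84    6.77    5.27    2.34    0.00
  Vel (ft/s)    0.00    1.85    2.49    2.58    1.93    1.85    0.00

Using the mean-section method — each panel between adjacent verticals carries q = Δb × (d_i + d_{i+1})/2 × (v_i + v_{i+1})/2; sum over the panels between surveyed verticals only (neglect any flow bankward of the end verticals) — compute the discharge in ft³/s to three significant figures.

186 ft³/s

Panel 1-2: Δb = 2 ft, d̄ = (0.00+3.13)/2 = 1.565, v̄ = (0.00+1.85)/2 = 0.925 → q = 2×1.565×0.925 = 2.895 ft³/s
Panel 2-3: Δb = 2.2 ft, d̄ = (3.13+5.84)/2 = 4.485, v̄ = (1.85+2.49)/2 = 2.17 → q = 2.2×4.485×2.17 = 21.41 ft³/s
Panel 3-4: Δb = 6.3 ft, d̄ = (5.84+6.77)/2 = 6.305, v̄ = (2.49+2.58)/2 = 2.535 → q = 6.3×6.305×2.535 = 100.7 ft³/s
Panel 4-5: Δb = 1.9 ft, d̄ = (6.77+5.27)/2 = 6.02, v̄ = (2.58+1.93)/2 = 2.255 → q = 1.9×6.02×2.255 = 25.79 ft³/s
Panel 5-6: Δb = 4.7 ft, d̄ = (5.27+2.34)/2 = 3.805, v̄ = (1.93+1.85)/2 = 1.89 → q = 4.7×3.805×1.89 = 33.80 ft³/s
Panel 6-7: Δb = 1.3 ft, d̄ = (2.34+0.00)/2 = 1.17, v̄ = (1.85+0.00)/2 = 0.925 → q = 1.3×1.17×0.925 = 1.407 ft³/s
Q = Σ q = 186.0 ft³/s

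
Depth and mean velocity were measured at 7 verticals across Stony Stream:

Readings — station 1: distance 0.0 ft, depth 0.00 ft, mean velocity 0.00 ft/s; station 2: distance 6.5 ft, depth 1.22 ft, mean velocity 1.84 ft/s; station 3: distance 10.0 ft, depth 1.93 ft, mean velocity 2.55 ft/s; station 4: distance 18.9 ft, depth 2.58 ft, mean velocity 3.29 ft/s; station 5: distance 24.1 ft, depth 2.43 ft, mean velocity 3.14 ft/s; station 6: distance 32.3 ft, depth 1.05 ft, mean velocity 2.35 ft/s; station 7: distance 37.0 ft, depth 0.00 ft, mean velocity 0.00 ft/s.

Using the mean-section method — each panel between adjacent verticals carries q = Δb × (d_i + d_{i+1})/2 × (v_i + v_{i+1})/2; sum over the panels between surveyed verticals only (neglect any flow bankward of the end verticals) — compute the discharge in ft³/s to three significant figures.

Panel 1-2: Δb = 6.5 ft, d̄ = (0.00+1.22)/2 = 0.61, v̄ = (0.00+1.84)/2 = 0.92 → q = 6.5×0.61×0.92 = 3.648 ft³/s
Panel 2-3: Δb = 3.5 ft, d̄ = (1.22+1.93)/2 = 1.575, v̄ = (1.84+2.55)/2 = 2.195 → q = 3.5×1.575×2.195 = 12.10 ft³/s
Panel 3-4: Δb = 8.9 ft, d̄ = (1.93+2.58)/2 = 2.255, v̄ = (2.55+3.29)/2 = 2.92 → q = 8.9×2.255×2.92 = 58.60 ft³/s
Panel 4-5: Δb = 5.2 ft, d̄ = (2.58+2.43)/2 = 2.505, v̄ = (3.29+3.14)/2 = 3.215 → q = 5.2×2.505×3.215 = 41.88 ft³/s
Panel 5-6: Δb = 8.2 ft, d̄ = (2.43+1.05)/2 = 1.74, v̄ = (3.14+2.35)/2 = 2.745 → q = 8.2×1.74×2.745 = 39.17 ft³/s
Panel 6-7: Δb = 4.7 ft, d̄ = (1.05+0.00)/2 = 0.525, v̄ = (2.35+0.00)/2 = 1.175 → q = 4.7×0.525×1.175 = 2.899 ft³/s
Q = Σ q = 158.3 ft³/s

158 ft³/s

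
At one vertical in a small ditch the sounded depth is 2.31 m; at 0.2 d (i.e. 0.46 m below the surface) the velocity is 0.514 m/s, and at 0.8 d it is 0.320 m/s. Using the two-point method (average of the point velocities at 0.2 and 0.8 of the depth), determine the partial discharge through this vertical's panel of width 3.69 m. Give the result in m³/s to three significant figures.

v̄ = (0.514 + 0.320) / 2 = 0.4170 m/s
q = v̄ × d × w = 0.4170 × 2.31 × 3.69 = 3.554 m³/s

3.55 m³/s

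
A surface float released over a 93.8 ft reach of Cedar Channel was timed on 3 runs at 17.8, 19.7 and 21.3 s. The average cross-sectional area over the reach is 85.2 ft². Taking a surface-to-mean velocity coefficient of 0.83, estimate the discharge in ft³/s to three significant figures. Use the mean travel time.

338 ft³/s

t̄ = (17.8 + 19.7 + 21.3) / 3 = 19.6 s
v_surface = L / t̄ = 93.8 / 19.6 = 4.786 ft/s
v_mean = 0.83 × 4.786 = 3.972 ft/s
Q = A × v_mean = 85.2 × 3.972 = 338.4 ft³/s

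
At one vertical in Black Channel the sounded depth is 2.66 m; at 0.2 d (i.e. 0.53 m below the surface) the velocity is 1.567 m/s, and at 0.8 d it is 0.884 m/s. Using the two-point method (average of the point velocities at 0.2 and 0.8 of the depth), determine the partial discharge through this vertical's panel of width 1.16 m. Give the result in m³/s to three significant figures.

v̄ = (1.567 + 0.884) / 2 = 1.226 m/s
q = v̄ × d × w = 1.226 × 2.66 × 1.16 = 3.781 m³/s

3.78 m³/s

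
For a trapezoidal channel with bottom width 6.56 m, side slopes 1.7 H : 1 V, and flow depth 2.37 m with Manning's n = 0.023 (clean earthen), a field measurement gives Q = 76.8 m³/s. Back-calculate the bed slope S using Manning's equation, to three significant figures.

A = (b + z·y)·y = (6.56 + 1.7×2.37)×2.37 = 25.10 m²
P = b + 2y√(1+z²) = 6.56 + 2×2.37×√(1+1.7²) = 15.91 m
R = A/P = 25.10/15.91 = 1.577 m
S = (Q·n / (1·A·R^(2/3)))² = (76.8×0.023 / (1×25.10×1.355))² = 0.002698

0.00270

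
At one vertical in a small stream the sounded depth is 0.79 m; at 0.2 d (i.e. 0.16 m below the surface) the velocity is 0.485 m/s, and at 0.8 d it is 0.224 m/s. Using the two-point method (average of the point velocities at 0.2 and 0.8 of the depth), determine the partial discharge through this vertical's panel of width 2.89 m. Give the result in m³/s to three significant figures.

v̄ = (0.485 + 0.224) / 2 = 0.3545 m/s
q = v̄ × d × w = 0.3545 × 0.79 × 2.89 = 0.8094 m³/s

0.809 m³/s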